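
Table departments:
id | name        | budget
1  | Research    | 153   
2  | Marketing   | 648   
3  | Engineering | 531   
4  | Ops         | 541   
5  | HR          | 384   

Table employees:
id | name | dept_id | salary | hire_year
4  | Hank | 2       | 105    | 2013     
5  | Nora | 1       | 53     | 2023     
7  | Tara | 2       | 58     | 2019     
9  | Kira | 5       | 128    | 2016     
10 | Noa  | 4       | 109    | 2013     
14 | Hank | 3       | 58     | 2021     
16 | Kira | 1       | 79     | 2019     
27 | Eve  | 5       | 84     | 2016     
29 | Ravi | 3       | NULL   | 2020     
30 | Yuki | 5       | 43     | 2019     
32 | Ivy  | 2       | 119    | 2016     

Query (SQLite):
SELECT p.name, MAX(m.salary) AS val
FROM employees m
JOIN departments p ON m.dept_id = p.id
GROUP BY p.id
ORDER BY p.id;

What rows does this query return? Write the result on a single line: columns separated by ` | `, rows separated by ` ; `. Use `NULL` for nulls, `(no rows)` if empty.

Research | 79 ; Marketing | 119 ; Engineering | 58 ; Ops | 109 ; HR | 128

Join each employees row to its departments via dept_id.
Group joined rows by departments.id; compute MAX(m.salary) per group.
  1: ids {5, 16} → MAX(m.salary)=79
  2: ids {4, 7, 32} → MAX(m.salary)=119
  3: ids {14, 29} → MAX(m.salary)=58
  4: ids {10} → MAX(m.salary)=109
  5: ids {9, 27, 30} → MAX(m.salary)=128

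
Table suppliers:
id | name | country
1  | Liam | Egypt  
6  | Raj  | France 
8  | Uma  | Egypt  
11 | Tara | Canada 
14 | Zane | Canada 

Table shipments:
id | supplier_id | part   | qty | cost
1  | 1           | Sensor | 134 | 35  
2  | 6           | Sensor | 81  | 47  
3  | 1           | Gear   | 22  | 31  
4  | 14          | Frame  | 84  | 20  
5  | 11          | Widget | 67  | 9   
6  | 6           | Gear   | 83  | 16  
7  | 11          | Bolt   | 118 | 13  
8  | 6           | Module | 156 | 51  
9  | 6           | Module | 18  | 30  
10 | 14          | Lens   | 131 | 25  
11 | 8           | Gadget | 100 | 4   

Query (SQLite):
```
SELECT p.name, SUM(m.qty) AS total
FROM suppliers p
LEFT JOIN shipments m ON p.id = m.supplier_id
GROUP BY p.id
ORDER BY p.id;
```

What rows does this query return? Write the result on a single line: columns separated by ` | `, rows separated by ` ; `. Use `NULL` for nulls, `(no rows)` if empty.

LEFT JOIN keeps every suppliers row; unmatched ones get NULL for shipments columns.
Group by suppliers.id and compute SUM(m.qty). SUM over an all-NULL group is NULL.
  1: ids {1, 3} → SUM(m.qty)=156
  6: ids {2, 6, 8, 9} → SUM(m.qty)=338
  8: ids {11} → SUM(m.qty)=100
  11: ids {5, 7} → SUM(m.qty)=185
  14: ids {4, 10} → SUM(m.qty)=215

Liam | 156 ; Raj | 338 ; Uma | 100 ; Tara | 185 ; Zane | 215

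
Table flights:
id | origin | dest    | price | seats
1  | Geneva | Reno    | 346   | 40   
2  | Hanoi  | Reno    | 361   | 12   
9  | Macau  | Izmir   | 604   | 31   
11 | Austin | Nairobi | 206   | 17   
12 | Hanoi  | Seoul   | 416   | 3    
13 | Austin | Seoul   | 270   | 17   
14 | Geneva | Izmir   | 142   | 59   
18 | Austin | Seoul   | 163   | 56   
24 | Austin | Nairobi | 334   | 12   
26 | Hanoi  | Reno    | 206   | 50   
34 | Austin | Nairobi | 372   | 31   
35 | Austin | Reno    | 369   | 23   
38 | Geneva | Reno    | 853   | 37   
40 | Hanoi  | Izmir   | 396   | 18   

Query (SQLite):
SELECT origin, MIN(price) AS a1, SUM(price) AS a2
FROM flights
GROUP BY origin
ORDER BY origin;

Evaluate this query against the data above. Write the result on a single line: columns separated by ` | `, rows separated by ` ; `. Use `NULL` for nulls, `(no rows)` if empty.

Austin | 163 | 1714 ; Geneva | 142 | 1341 ; Hanoi | 206 | 1379 ; Macau | 604 | 604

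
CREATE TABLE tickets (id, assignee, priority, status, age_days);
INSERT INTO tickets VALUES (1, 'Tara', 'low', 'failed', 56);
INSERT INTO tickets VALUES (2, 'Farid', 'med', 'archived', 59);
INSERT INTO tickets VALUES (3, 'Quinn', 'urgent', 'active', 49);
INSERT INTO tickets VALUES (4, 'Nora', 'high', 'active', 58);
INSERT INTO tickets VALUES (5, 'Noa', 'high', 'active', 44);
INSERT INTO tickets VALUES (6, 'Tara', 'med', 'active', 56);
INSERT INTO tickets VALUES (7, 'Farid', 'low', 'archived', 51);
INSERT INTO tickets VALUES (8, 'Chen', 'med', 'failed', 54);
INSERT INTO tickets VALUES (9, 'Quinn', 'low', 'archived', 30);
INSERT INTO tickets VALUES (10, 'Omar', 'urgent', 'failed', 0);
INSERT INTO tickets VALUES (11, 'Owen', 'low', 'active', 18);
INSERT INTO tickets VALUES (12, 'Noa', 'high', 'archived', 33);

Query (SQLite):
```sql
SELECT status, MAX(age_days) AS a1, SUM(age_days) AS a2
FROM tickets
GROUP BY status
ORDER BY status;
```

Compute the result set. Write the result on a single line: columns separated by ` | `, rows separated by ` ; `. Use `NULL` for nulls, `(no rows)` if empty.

active | 58 | 225 ; archived | 59 | 173 ; failed | 56 | 110

Group tickets by status.
Per group compute: MAX(age_days), SUM(age_days).
  active: ids {3, 4, 5, 6, 11} → MAX(age_days)=58, SUM(age_days)=225
  archived: ids {2, 7, 9, 12} → MAX(age_days)=59, SUM(age_days)=173
  failed: ids {1, 8, 10} → MAX(age_days)=56, SUM(age_days)=110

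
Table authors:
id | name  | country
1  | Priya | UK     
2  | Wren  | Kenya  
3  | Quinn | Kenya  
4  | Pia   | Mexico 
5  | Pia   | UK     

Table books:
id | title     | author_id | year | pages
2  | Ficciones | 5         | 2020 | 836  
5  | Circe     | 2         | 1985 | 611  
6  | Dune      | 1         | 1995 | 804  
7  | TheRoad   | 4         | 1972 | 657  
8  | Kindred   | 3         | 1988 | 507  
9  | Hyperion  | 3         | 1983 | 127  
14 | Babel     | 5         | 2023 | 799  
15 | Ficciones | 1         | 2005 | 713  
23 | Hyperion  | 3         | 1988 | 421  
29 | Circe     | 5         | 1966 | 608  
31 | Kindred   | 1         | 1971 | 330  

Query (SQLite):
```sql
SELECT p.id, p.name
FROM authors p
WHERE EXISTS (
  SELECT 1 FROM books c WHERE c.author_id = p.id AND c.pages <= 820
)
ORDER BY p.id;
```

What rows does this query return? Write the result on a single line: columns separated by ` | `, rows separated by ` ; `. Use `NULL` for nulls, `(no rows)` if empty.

For each authors row, check whether any books with matching author_id has pages <= 820.
Keep rows where that is true.

1 | Priya ; 2 | Wren ; 3 | Quinn ; 4 | Pia ; 5 | Pia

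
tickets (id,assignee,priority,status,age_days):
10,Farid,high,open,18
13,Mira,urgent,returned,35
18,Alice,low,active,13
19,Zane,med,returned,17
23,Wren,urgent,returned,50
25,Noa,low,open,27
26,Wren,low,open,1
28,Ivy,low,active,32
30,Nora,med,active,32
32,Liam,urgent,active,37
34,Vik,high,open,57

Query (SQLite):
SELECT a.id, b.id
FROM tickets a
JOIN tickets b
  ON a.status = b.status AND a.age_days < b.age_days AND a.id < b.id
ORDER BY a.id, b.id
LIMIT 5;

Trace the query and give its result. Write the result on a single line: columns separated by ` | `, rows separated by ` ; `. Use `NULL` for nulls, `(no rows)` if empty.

Pairs (a,b) with same status, a.age_days < b.age_days, a.id < b.id.
status groups: active:{18,28,30,32} open:{10,25,26,34} returned:{13,19,23}
Ordered by (a.id, b.id); first 5.

10 | 25 ; 10 | 34 ; 13 | 23 ; 18 | 28 ; 18 | 30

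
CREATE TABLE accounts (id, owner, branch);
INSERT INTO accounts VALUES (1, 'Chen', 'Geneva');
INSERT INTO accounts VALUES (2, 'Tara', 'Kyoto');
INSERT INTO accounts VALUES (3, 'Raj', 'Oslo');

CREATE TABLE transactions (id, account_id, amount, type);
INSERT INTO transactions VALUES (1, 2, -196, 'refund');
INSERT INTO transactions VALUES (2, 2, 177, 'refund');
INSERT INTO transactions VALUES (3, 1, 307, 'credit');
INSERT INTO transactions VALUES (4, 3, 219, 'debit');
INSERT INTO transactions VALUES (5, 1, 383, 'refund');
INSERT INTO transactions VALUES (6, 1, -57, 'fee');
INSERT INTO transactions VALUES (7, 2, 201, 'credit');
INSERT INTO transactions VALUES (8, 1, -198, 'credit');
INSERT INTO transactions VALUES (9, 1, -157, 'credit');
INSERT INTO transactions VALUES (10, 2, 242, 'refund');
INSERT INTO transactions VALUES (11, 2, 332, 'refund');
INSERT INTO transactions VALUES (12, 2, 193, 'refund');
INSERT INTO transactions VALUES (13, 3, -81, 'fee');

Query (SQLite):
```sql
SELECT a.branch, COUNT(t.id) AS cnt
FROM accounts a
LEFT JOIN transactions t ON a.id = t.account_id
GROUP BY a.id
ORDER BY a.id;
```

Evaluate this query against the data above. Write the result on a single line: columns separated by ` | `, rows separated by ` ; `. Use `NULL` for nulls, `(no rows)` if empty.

Geneva | 5 ; Kyoto | 6 ; Oslo | 2

LEFT JOIN keeps every accounts row; unmatched ones get NULL for transactions columns.
Group by accounts.id and compute COUNT(t.id). COUNT(col) of an all-NULL group is 0.
  1: ids {3, 5, 6, 8, 9} → COUNT(t.id)=5
  2: ids {1, 2, 7, 10, 11, 12} → COUNT(t.id)=6
  3: ids {4, 13} → COUNT(t.id)=2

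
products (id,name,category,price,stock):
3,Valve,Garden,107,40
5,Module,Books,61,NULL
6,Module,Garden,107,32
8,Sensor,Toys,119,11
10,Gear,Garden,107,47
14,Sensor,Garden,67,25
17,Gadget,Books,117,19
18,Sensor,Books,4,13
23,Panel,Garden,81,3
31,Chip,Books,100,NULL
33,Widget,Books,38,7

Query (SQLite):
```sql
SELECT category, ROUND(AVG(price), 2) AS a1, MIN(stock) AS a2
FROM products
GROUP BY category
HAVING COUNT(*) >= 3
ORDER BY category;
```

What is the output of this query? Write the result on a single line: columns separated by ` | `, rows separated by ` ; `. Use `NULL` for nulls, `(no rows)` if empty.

Books | 64 | 7 ; Garden | 93.8 | 3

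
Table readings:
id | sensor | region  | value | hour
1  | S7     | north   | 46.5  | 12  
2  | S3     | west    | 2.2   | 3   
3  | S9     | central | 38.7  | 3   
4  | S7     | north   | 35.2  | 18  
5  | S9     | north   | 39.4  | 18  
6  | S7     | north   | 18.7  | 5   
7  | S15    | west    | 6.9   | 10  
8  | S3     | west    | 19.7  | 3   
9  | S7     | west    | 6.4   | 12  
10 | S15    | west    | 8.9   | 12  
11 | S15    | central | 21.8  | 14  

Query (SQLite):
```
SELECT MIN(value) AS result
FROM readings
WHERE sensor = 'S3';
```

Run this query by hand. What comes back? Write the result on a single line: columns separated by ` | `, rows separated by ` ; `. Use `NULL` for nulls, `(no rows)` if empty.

Rows where sensor='S3' → value values: [2.2, 19.7].
MIN of non-NULL values = 2.2.

2.2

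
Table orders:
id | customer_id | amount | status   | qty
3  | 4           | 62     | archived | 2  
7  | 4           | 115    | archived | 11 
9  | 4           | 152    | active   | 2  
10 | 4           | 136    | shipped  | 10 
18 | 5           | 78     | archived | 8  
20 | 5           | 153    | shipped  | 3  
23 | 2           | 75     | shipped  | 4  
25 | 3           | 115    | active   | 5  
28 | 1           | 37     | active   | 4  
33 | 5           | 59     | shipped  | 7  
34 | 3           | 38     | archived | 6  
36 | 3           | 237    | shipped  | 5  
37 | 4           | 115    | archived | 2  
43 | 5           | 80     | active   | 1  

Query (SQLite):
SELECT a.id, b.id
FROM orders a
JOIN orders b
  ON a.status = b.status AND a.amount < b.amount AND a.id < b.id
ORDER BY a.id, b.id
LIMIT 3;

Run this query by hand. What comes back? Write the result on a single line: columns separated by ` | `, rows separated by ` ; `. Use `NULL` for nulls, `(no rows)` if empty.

3 | 7 ; 3 | 18 ; 3 | 37

Pairs (a,b) with same status, a.amount < b.amount, a.id < b.id.
status groups: active:{9,25,28,43} archived:{3,7,18,34,37} shipped:{10,20,23,33,36}
Ordered by (a.id, b.id); first 3.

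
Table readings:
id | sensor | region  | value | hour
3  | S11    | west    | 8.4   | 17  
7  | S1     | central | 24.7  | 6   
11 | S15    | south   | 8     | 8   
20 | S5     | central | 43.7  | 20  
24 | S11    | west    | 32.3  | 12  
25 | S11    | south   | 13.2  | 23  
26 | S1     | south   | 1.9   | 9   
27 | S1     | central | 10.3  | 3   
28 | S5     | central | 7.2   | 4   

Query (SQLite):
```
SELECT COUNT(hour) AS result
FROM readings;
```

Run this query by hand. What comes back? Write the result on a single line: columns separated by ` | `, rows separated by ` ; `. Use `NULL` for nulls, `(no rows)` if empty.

All hour values: [17, 6, 8, 20, 12, 23, 9, 3, 4].
COUNT(hour) counts non-NULL values → 9.

9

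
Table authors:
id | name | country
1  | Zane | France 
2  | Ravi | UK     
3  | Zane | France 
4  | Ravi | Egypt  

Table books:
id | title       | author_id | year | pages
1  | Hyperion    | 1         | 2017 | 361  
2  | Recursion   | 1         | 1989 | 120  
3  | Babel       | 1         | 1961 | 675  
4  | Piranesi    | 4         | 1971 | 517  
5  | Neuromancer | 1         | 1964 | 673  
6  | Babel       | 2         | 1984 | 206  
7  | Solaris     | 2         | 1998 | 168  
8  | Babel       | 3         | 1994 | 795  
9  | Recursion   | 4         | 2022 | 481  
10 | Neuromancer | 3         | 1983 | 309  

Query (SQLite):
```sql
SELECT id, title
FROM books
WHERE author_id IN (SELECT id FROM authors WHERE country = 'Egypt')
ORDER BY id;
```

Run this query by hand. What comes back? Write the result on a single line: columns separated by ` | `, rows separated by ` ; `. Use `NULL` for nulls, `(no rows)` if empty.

Inner query: authors.id where country = 'Egypt'.
Outer: keep books rows whose author_id is in that set.
Inner query → {4}

4 | Piranesi ; 9 | Recursion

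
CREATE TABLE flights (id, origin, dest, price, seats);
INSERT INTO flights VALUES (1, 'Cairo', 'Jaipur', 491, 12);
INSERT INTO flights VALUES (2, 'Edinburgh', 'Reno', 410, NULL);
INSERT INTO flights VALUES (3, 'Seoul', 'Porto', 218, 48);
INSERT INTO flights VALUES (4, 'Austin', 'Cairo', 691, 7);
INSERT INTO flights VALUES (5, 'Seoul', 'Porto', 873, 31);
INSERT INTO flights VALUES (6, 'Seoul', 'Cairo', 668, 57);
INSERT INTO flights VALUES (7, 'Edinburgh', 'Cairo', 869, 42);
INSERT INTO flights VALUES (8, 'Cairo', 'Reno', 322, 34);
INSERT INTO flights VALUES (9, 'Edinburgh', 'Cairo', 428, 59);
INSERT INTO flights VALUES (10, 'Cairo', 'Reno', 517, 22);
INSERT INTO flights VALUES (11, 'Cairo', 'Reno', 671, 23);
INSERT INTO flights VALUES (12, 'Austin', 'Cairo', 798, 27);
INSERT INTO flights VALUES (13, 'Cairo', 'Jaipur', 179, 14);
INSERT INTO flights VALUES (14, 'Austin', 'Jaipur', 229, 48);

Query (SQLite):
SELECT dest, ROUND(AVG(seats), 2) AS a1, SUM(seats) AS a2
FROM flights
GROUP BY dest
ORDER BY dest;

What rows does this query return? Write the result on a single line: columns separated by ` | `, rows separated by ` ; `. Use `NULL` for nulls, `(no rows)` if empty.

Group flights by dest.
Per group compute: ROUND(AVG(seats), 2), SUM(seats).
  Cairo: ids {4, 6, 7, 9, 12} → ROUND(AVG(seats), 2)=38.4, SUM(seats)=192
  Jaipur: ids {1, 13, 14} → ROUND(AVG(seats), 2)=24.67, SUM(seats)=74
  Porto: ids {3, 5} → ROUND(AVG(seats), 2)=39.5, SUM(seats)=79
  Reno: ids {2, 8, 10, 11} → ROUND(AVG(seats), 2)=26.33, SUM(seats)=79

Cairo | 38.4 | 192 ; Jaipur | 24.67 | 74 ; Porto | 39.5 | 79 ; Reno | 26.33 | 79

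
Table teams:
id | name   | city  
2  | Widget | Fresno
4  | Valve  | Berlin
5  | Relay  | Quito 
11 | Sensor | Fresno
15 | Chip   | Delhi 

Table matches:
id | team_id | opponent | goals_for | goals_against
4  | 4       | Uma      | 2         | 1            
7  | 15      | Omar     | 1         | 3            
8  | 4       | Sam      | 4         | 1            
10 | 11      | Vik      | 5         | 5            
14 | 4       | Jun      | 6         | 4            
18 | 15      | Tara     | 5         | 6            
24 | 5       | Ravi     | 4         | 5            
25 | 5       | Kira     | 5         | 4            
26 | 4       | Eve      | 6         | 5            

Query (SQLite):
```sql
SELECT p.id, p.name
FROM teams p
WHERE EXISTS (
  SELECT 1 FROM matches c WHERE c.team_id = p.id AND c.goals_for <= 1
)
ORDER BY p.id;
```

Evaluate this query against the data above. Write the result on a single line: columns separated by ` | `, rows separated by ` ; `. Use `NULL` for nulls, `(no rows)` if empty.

For each teams row, check whether any matches with matching team_id has goals_for <= 1.
Keep rows where that is true.

15 | Chip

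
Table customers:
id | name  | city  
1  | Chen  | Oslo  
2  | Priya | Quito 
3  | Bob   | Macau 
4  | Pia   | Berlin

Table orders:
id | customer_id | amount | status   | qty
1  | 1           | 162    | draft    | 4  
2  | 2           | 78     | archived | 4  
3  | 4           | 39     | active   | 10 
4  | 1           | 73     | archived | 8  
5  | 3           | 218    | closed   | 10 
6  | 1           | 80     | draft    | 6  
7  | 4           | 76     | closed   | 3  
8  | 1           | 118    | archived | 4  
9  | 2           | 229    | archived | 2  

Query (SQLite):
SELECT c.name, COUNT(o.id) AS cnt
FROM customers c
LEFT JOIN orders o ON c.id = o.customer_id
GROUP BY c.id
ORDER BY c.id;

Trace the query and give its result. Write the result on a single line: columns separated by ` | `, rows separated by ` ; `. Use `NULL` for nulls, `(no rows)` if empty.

Chen | 4 ; Priya | 2 ; Bob | 1 ; Pia | 2

LEFT JOIN keeps every customers row; unmatched ones get NULL for orders columns.
Group by customers.id and compute COUNT(o.id). COUNT(col) of an all-NULL group is 0.
  1: ids {1, 4, 6, 8} → COUNT(o.id)=4
  2: ids {2, 9} → COUNT(o.id)=2
  3: ids {5} → COUNT(o.id)=1
  4: ids {3, 7} → COUNT(o.id)=2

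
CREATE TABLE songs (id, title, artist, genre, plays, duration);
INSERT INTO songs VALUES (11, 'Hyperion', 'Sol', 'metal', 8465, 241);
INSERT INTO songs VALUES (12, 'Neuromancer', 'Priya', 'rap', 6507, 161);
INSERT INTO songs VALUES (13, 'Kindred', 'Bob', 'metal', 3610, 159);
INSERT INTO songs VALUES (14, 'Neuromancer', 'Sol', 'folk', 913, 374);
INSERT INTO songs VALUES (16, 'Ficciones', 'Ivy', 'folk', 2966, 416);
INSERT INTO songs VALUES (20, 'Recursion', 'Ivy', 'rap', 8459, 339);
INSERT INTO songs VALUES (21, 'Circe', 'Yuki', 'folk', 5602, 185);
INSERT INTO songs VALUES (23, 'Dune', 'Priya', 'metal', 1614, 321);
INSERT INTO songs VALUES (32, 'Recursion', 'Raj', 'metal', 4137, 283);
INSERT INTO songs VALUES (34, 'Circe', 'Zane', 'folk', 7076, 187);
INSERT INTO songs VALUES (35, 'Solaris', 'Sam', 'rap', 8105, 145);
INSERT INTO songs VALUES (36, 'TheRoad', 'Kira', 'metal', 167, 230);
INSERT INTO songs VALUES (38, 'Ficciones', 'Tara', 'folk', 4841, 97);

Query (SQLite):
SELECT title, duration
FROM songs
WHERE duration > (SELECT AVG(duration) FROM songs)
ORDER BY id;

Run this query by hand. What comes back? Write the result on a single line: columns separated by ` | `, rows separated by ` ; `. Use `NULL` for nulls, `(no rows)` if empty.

Neuromancer | 374 ; Ficciones | 416 ; Recursion | 339 ; Dune | 321 ; Recursion | 283

Scalar subquery: AVG(duration) over all songs rows = 241.384615 (≈; comparison uses full precision).
Keep rows where duration > that value.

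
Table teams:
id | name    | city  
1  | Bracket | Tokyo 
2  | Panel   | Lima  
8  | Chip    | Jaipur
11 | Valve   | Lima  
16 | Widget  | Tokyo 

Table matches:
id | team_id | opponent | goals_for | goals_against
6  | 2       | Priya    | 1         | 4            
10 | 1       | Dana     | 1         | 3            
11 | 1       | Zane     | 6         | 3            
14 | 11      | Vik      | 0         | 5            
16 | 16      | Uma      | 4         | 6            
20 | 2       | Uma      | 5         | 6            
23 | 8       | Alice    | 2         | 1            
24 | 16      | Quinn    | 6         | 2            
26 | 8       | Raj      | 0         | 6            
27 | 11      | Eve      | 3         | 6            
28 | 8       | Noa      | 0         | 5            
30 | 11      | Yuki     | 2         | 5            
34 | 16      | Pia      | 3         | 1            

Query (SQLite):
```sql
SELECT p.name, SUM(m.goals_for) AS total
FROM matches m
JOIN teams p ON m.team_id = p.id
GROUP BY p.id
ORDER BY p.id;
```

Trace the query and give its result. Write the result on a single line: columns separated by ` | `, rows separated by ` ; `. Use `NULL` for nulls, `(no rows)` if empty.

Join each matches row to its teams via team_id.
Group joined rows by teams.id; compute SUM(m.goals_for) per group.
  1: ids {10, 11} → SUM(m.goals_for)=7
  2: ids {6, 20} → SUM(m.goals_for)=6
  8: ids {23, 26, 28} → SUM(m.goals_for)=2
  11: ids {14, 27, 30} → SUM(m.goals_for)=5
  16: ids {16, 24, 34} → SUM(m.goals_for)=13

Bracket | 7 ; Panel | 6 ; Chip | 2 ; Valve | 5 ; Widget | 13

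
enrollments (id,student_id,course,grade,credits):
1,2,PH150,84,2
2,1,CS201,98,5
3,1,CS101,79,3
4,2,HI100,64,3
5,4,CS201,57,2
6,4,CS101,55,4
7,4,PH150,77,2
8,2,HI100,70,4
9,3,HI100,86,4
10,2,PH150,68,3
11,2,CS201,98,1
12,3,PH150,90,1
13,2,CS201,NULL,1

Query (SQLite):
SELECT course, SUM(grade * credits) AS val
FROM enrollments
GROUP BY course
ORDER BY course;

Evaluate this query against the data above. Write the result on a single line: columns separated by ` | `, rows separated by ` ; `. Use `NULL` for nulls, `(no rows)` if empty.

For each row compute grade * credits.
Group by course; take SUM of the expression per group.
  CS101: ids {3, 6} → SUM(grade * credits)=457
  CS201: ids {2, 5, 11, 13} → SUM(grade * credits)=702
  HI100: ids {4, 8, 9} → SUM(grade * credits)=816
  PH150: ids {1, 7, 10, 12} → SUM(grade * credits)=616

CS101 | 457 ; CS201 | 702 ; HI100 | 816 ; PH150 | 616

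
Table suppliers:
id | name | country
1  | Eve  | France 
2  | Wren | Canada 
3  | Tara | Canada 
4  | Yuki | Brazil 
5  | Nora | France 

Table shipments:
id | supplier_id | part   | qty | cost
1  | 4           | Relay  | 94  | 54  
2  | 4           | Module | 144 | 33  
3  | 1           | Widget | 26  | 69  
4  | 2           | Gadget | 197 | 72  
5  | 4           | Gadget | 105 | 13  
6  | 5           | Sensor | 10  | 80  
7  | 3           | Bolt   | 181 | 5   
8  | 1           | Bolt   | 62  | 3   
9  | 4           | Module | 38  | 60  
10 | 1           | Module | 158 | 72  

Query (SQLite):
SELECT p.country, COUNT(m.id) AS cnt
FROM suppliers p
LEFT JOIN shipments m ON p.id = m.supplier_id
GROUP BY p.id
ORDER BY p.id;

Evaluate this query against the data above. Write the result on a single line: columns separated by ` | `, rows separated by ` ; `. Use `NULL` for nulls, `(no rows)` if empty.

LEFT JOIN keeps every suppliers row; unmatched ones get NULL for shipments columns.
Group by suppliers.id and compute COUNT(m.id). COUNT(col) of an all-NULL group is 0.
  1: ids {3, 8, 10} → COUNT(m.id)=3
  2: ids {4} → COUNT(m.id)=1
  3: ids {7} → COUNT(m.id)=1
  4: ids {1, 2, 5, 9} → COUNT(m.id)=4
  5: ids {6} → COUNT(m.id)=1

France | 3 ; Canada | 1 ; Canada | 1 ; Brazil | 4 ; France | 1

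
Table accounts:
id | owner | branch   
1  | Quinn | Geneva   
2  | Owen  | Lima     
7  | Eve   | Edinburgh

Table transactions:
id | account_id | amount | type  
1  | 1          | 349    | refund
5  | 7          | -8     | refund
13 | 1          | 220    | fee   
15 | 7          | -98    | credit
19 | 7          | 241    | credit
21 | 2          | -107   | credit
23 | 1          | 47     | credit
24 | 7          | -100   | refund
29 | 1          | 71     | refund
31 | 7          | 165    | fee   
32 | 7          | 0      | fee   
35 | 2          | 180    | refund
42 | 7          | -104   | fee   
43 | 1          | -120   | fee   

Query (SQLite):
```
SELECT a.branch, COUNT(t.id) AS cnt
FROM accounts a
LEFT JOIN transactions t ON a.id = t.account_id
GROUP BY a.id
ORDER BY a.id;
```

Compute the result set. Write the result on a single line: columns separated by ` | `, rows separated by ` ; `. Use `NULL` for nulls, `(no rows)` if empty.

LEFT JOIN keeps every accounts row; unmatched ones get NULL for transactions columns.
Group by accounts.id and compute COUNT(t.id). COUNT(col) of an all-NULL group is 0.
  1: ids {1, 13, 23, 29, 43} → COUNT(t.id)=5
  2: ids {21, 35} → COUNT(t.id)=2
  7: ids {5, 15, 19, 24, 31, 32, 42} → COUNT(t.id)=7

Geneva | 5 ; Lima | 2 ; Edinburgh | 7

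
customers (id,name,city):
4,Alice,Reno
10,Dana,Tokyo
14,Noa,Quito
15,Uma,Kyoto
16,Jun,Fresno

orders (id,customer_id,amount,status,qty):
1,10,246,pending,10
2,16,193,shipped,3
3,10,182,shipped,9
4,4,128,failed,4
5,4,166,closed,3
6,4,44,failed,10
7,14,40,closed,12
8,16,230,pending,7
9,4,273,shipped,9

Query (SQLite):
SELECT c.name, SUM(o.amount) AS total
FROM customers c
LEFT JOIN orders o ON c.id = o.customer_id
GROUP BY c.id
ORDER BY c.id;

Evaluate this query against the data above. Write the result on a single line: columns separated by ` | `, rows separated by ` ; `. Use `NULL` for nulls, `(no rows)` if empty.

LEFT JOIN keeps every customers row; unmatched ones get NULL for orders columns.
Group by customers.id and compute SUM(o.amount). SUM over an all-NULL group is NULL.
  4: ids {4, 5, 6, 9} → SUM(o.amount)=611
  10: ids {1, 3} → SUM(o.amount)=428
  14: ids {7} → SUM(o.amount)=40
  15: ids {—} → SUM(o.amount)=NULL
  16: ids {2, 8} → SUM(o.amount)=423

Alice | 611 ; Dana | 428 ; Noa | 40 ; Uma | NULL ; Jun | 423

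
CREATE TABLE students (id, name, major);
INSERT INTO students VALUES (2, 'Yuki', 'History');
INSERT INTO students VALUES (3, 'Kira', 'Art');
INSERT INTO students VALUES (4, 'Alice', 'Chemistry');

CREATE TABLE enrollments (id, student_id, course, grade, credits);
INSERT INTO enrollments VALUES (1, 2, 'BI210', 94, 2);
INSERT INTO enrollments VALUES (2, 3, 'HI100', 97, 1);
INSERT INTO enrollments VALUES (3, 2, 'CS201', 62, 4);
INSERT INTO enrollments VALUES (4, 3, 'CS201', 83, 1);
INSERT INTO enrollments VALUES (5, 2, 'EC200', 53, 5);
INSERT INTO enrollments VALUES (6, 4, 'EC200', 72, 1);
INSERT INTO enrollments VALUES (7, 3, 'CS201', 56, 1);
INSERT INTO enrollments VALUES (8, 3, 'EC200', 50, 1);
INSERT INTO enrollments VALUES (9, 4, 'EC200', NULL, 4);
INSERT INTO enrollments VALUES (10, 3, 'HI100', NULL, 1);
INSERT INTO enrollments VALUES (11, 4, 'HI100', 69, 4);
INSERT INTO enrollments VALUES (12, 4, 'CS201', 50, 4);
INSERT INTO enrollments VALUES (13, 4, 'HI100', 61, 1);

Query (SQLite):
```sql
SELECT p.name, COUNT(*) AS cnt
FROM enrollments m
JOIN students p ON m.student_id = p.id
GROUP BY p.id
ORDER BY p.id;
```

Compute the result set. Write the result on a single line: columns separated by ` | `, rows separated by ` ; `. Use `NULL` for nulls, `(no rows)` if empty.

Yuki | 3 ; Kira | 5 ; Alice | 5

Join each enrollments row to its students via student_id.
Group joined rows by students.id; compute COUNT(*) per group.
  2: ids {1, 3, 5} → COUNT(*)=3
  3: ids {2, 4, 7, 8, 10} → COUNT(*)=5
  4: ids {6, 9, 11, 12, 13} → COUNT(*)=5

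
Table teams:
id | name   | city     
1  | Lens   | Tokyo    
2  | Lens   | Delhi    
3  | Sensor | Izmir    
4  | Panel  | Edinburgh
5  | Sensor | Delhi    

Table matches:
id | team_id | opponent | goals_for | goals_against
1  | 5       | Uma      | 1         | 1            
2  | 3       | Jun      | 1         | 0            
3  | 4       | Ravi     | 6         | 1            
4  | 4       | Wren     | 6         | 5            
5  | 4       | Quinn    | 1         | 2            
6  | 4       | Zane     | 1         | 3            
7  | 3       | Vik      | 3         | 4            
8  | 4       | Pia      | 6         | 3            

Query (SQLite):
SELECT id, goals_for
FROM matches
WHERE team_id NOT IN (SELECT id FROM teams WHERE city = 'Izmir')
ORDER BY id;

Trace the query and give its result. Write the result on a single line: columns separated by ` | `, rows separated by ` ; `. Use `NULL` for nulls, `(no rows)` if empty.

Inner query: teams.id where city = 'Izmir'.
Outer: keep matches rows whose team_id is not in that set.
Inner query → {3}

1 | 1 ; 3 | 6 ; 4 | 6 ; 5 | 1 ; 6 | 1 ; 8 | 6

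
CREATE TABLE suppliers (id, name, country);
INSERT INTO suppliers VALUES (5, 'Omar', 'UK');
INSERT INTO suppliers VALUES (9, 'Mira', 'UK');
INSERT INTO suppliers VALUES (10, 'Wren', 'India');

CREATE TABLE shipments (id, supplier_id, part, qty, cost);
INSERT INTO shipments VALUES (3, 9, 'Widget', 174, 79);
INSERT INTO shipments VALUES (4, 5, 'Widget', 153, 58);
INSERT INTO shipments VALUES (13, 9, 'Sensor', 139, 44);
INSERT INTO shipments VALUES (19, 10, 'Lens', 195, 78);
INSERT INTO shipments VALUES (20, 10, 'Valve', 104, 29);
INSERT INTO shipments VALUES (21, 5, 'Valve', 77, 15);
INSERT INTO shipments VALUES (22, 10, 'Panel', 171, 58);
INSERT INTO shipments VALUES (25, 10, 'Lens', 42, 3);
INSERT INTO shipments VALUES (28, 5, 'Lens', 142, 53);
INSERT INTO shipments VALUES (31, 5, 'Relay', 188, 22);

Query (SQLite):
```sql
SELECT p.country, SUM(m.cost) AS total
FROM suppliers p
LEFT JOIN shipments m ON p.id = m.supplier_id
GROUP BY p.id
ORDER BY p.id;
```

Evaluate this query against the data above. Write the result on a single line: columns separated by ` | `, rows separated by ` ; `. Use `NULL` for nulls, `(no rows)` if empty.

UK | 148 ; UK | 123 ; India | 168

LEFT JOIN keeps every suppliers row; unmatched ones get NULL for shipments columns.
Group by suppliers.id and compute SUM(m.cost). SUM over an all-NULL group is NULL.
  5: ids {4, 21, 28, 31} → SUM(m.cost)=148
  9: ids {3, 13} → SUM(m.cost)=123
  10: ids {19, 20, 22, 25} → SUM(m.cost)=168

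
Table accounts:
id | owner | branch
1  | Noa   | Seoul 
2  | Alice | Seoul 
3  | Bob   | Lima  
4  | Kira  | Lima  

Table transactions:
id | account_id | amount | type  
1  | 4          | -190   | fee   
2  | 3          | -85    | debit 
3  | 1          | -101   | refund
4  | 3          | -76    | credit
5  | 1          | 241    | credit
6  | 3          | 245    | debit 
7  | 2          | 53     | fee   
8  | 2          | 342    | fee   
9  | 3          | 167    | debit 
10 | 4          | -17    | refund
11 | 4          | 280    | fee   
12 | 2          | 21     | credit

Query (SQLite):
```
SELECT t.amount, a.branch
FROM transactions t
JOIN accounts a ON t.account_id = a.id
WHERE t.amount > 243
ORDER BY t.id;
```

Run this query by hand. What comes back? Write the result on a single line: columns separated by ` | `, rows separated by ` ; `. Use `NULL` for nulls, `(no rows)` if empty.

245 | Lima ; 342 | Seoul ; 280 | Lima

Each transactions row matches the accounts row where account_id = accounts.id.
Then keep rows with t.amount > 243.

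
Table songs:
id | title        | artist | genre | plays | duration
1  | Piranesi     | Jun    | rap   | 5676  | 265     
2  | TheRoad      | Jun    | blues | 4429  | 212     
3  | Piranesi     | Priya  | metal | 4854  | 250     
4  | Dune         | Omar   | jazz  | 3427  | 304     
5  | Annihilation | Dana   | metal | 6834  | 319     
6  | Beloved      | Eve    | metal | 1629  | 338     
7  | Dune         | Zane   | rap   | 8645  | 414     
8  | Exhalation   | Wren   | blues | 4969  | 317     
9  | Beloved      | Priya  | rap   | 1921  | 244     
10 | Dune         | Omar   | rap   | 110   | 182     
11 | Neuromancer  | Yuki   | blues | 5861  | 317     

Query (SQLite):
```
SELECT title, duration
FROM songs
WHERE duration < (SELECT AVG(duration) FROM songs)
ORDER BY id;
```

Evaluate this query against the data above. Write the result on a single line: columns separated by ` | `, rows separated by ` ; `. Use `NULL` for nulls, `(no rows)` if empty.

Piranesi | 265 ; TheRoad | 212 ; Piranesi | 250 ; Beloved | 244 ; Dune | 182

Scalar subquery: AVG(duration) over all songs rows = 287.454545 (≈; comparison uses full precision).
Keep rows where duration < that value.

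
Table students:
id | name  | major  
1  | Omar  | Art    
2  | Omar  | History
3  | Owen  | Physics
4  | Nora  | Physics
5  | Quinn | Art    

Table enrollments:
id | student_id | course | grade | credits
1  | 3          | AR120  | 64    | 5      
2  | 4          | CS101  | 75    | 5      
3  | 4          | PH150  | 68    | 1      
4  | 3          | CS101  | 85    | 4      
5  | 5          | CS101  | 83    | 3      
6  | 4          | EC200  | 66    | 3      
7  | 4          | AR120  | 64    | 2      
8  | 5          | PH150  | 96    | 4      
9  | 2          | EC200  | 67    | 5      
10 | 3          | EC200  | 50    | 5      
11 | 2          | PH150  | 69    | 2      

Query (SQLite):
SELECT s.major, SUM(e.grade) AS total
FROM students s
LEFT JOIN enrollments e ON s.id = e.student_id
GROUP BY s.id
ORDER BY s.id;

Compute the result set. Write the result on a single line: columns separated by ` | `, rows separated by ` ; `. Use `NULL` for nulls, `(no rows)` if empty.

LEFT JOIN keeps every students row; unmatched ones get NULL for enrollments columns.
Group by students.id and compute SUM(e.grade). SUM over an all-NULL group is NULL.
  1: ids {—} → SUM(e.grade)=NULL
  2: ids {9, 11} → SUM(e.grade)=136
  3: ids {1, 4, 10} → SUM(e.grade)=199
  4: ids {2, 3, 6, 7} → SUM(e.grade)=273
  5: ids {5, 8} → SUM(e.grade)=179

Art | NULL ; History | 136 ; Physics | 199 ; Physics | 273 ; Art | 179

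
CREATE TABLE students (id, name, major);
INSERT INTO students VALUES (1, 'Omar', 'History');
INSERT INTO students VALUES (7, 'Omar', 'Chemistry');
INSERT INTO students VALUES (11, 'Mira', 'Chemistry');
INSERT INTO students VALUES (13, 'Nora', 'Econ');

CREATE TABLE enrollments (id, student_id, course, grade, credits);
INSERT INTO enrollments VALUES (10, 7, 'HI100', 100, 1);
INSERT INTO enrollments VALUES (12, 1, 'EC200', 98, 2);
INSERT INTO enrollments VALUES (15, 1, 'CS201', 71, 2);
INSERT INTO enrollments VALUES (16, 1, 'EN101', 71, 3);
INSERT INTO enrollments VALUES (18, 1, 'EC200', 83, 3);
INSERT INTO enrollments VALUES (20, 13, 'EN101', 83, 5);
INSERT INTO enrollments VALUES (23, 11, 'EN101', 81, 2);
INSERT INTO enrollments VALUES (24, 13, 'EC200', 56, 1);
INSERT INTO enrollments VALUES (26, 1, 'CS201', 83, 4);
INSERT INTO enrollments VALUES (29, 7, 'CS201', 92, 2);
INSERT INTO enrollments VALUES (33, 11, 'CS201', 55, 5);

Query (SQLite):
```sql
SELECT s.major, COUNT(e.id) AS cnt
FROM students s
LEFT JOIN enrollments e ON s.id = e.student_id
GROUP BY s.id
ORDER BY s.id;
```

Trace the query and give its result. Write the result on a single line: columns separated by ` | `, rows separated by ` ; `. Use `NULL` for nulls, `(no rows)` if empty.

History | 5 ; Chemistry | 2 ; Chemistry | 2 ; Econ | 2

LEFT JOIN keeps every students row; unmatched ones get NULL for enrollments columns.
Group by students.id and compute COUNT(e.id). COUNT(col) of an all-NULL group is 0.
  1: ids {12, 15, 16, 18, 26} → COUNT(e.id)=5
  7: ids {10, 29} → COUNT(e.id)=2
  11: ids {23, 33} → COUNT(e.id)=2
  13: ids {20, 24} → COUNT(e.id)=2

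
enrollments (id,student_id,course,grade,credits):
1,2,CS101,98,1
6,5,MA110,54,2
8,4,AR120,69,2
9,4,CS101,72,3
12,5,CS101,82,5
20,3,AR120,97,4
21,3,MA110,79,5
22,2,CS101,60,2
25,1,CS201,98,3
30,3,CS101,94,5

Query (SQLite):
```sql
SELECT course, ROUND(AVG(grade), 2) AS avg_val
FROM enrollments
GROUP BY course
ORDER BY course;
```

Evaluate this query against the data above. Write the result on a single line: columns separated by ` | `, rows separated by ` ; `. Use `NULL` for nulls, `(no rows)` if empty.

Partition enrollments by course; compute ROUND(AVG(grade), 2) within each group.
  AR120: ids {8, 20} → ROUND(AVG(grade), 2)=83
  CS101: ids {1, 9, 12, 22, 30} → ROUND(AVG(grade), 2)=81.2
  CS201: ids {25} → ROUND(AVG(grade), 2)=98
  MA110: ids {6, 21} → ROUND(AVG(grade), 2)=66.5

AR120 | 83 ; CS101 | 81.2 ; CS201 | 98 ; MA110 | 66.5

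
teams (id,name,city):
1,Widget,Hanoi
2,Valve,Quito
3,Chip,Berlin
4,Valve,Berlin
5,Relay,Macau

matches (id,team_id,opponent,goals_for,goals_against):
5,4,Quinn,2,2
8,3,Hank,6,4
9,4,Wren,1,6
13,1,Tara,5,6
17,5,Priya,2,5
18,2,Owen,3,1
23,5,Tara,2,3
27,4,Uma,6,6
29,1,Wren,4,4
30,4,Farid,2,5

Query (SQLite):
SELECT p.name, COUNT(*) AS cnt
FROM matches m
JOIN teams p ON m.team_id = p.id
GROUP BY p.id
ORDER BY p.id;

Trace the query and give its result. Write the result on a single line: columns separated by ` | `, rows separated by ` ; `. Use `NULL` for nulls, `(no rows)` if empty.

Join each matches row to its teams via team_id.
Group joined rows by teams.id; compute COUNT(*) per group.
  1: ids {13, 29} → COUNT(*)=2
  2: ids {18} → COUNT(*)=1
  3: ids {8} → COUNT(*)=1
  4: ids {5, 9, 27, 30} → COUNT(*)=4
  5: ids {17, 23} → COUNT(*)=2

Widget | 2 ; Valve | 1 ; Chip | 1 ; Valve | 4 ; Relay | 2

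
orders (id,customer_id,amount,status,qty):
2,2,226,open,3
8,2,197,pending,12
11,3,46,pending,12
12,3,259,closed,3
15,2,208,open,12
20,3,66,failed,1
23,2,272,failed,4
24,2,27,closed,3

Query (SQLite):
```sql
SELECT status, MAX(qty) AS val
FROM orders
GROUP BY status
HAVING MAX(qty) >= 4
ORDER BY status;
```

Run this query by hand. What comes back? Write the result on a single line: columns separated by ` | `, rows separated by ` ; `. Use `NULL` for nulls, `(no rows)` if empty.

failed | 4 ; open | 12 ; pending | 12

Partition orders by status; compute MAX(qty) within each group.
HAVING: keep groups where MAX(qty) >= 4.
  closed: ids {12, 24} → MAX(qty)=3
  failed: ids {20, 23} → MAX(qty)=4
  open: ids {2, 15} → MAX(qty)=12
  pending: ids {8, 11} → MAX(qty)=12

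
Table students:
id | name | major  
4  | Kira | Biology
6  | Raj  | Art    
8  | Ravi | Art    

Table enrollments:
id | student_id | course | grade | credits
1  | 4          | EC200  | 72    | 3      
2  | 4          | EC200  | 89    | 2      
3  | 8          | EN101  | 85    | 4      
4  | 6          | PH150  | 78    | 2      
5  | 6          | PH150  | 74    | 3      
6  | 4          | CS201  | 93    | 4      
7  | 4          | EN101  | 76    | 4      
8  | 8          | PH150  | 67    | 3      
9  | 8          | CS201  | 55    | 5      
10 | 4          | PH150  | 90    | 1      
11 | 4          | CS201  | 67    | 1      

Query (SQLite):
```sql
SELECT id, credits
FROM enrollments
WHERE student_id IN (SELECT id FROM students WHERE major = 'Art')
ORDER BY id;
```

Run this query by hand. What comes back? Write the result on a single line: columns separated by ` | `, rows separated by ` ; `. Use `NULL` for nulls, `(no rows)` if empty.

Inner query: students.id where major = 'Art'.
Outer: keep enrollments rows whose student_id is in that set.
Inner query → {6, 8}

3 | 4 ; 4 | 2 ; 5 | 3 ; 8 | 3 ; 9 | 5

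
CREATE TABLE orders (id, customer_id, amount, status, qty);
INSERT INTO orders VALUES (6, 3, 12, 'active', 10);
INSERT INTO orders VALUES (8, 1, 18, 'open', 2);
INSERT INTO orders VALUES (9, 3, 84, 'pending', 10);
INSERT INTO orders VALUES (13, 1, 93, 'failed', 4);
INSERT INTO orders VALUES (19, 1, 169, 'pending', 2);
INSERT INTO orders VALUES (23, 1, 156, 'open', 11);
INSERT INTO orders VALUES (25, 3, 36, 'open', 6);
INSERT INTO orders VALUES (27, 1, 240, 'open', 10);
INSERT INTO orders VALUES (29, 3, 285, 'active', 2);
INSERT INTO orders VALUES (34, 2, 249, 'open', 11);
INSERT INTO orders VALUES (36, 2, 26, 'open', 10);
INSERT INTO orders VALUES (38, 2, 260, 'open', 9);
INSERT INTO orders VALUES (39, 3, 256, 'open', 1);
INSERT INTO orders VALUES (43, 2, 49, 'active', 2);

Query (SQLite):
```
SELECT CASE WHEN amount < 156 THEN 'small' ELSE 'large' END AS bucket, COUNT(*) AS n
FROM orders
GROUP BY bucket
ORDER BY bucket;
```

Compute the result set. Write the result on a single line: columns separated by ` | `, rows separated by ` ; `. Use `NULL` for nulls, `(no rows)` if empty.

Bucket rows by amount < 156 → 'small' else 'large'; count each bucket.

large | 7 ; small | 7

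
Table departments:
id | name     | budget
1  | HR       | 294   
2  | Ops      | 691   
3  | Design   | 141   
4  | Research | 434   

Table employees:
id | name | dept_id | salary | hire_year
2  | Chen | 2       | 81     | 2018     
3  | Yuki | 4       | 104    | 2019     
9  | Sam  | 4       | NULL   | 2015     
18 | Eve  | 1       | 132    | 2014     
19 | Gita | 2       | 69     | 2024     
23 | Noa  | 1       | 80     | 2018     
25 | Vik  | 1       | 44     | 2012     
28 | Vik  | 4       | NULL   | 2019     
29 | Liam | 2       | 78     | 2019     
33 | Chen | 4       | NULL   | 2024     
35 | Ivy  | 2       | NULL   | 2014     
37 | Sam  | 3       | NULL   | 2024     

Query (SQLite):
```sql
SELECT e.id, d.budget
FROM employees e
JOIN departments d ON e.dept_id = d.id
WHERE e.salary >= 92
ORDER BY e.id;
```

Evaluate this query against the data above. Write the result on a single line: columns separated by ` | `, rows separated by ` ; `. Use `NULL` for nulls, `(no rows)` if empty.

Each employees row matches the departments row where dept_id = departments.id.
Then keep rows with e.salary >= 92.

3 | 434 ; 18 | 294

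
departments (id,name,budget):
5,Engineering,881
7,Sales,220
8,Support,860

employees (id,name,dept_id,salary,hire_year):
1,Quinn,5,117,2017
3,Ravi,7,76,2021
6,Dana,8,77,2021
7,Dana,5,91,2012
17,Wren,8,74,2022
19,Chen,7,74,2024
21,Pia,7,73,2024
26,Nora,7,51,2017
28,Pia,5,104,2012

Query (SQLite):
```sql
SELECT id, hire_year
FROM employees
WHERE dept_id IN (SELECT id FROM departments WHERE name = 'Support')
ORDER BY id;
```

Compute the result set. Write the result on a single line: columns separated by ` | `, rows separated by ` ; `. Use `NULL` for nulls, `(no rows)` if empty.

6 | 2021 ; 17 | 2022

Inner query: departments.id where name = 'Support'.
Outer: keep employees rows whose dept_id is in that set.
Inner query → {8}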